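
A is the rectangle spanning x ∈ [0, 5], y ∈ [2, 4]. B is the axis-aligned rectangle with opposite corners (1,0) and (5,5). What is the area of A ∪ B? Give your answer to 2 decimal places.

By inclusion–exclusion:
Individual areas: |A| = 10, |B| = 20.
|A∩B|: x∈[1,5], y∈[2,4] → 4·2 = 8.
|A ∪ B| = 30 − 8 = 22.00.

22.00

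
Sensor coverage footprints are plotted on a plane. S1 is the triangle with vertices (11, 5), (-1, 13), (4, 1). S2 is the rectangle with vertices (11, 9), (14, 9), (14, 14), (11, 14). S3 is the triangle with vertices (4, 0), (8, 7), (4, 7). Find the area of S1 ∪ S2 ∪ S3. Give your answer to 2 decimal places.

By inclusion–exclusion:
Individual areas: |S1| = 52, |S2| = 15, |S3| = 14.
|S1∩S2| = 0.
|S1∩S3| = 13.5758.
|S2∩S3| = 0.
|S1∩S2∩S3| = 0.
|S1 ∪ S2 ∪ S3| = 81 − 13.5758 + 0 = 67.42.

67.42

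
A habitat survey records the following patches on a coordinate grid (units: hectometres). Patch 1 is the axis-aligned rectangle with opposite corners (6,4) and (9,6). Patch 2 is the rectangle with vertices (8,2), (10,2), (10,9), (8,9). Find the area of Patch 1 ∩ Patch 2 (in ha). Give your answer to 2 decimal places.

|Patch 1∩Patch 2|: x∈[8,9], y∈[4,6] → 1·2 = 2.

2.00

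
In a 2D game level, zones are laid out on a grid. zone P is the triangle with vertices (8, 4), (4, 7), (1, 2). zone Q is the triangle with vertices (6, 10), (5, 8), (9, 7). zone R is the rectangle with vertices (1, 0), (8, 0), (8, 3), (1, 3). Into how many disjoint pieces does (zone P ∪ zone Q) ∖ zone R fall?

(zone P ∪ zone Q) ∖ zone R splits into 2 disjoint pieces (area 13.05, area 4.5).

2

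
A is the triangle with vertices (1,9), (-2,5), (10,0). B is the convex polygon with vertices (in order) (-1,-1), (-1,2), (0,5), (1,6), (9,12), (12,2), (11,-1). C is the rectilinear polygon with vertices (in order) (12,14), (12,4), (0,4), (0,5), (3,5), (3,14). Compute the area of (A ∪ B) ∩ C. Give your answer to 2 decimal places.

The region (A ∪ B) ∩ C is the polygon with vertices (9,12), (11.4,4), (0,4), (0,5), (3,5), (3,7.5).
By the shoelace formula its area is 47.10.

47.10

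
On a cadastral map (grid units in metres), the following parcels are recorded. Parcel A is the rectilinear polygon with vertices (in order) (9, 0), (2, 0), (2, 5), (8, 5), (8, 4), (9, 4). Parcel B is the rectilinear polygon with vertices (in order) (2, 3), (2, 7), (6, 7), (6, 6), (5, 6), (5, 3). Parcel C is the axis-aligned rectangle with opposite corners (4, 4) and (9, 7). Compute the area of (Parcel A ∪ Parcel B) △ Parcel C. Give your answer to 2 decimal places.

42.00

|Parcel A ∪ Parcel B| = 41.
|(Parcel A ∪ Parcel B) ∩ Parcel C| = 7.
|(Parcel A ∪ Parcel B) △ Parcel C| = 41 + 15 − 14 = 42.00.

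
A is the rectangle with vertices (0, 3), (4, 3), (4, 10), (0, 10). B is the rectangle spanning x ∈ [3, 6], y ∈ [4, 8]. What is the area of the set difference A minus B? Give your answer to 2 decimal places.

|A∩B|: x∈[3,4], y∈[4,8] → 1·4 = 4.
|A| = 28.
|A ∖ B| = |A| − |A∩B| = 28 − 4 = 24.00.

24.00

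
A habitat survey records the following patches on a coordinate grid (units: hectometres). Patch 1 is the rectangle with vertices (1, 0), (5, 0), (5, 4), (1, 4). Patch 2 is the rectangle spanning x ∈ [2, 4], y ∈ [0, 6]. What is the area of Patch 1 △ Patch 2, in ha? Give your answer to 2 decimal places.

12.00

|Patch 1∩Patch 2|: x∈[2,4], y∈[0,4] → 2·4 = 8.
|Patch 1 △ Patch 2| = |Patch 1| + |Patch 2| − 2·|Patch 1∩Patch 2| = 16 + 12 − 16 = 12.00.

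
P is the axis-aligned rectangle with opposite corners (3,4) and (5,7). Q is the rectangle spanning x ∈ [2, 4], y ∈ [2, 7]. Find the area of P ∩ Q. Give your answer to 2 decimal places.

3.00

|P∩Q|: x∈[3,4], y∈[4,7] → 1·3 = 3.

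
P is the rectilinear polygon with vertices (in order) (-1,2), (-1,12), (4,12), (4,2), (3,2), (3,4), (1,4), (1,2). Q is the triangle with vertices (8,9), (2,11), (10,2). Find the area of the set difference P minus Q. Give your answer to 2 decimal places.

44.42

|P| = 46, |P∩Q| = 1.5833.
|P ∖ Q| = |P| − |P∩Q| = 46 − 1.5833 = 44.42.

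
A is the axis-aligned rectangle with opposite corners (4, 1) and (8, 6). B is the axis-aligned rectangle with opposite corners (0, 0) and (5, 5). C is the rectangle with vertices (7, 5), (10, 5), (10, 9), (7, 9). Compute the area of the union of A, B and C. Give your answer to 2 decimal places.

52.00

By inclusion–exclusion:
Individual areas: |A| = 20, |B| = 25, |C| = 12.
|A∩B|: x∈[4,5], y∈[1,5] → 1·4 = 4.
|A∩C|: x∈[7,8], y∈[5,6] → 1·1 = 1.
|B∩C| = 0 (no overlap).
|A∩B∩C| = 0.
|A ∪ B ∪ C| = 57 − 5 + 0 = 52.00.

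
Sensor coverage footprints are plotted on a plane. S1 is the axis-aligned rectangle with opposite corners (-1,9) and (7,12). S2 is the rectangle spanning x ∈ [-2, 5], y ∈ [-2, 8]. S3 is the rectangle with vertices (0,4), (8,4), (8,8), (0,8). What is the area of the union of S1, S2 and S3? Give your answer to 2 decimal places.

106.00

By inclusion–exclusion:
Individual areas: |S1| = 24, |S2| = 70, |S3| = 32.
|S1∩S2| = 0 (no overlap).
|S1∩S3| = 0 (no overlap).
|S2∩S3|: x∈[0,5], y∈[4,8] → 5·4 = 20.
|S1∩S2∩S3| = 0.
|S1 ∪ S2 ∪ S3| = 126 − 20 + 0 = 106.00.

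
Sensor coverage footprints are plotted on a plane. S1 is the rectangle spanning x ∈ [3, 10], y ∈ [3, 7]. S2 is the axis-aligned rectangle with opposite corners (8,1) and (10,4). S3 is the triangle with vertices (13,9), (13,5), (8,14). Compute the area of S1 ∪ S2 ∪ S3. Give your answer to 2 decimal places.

By inclusion–exclusion:
Individual areas: |S1| = 28, |S2| = 6, |S3| = 10.
|S1∩S2|: x∈[8,10], y∈[3,4] → 2·1 = 2.
|S1∩S3| = 0.
|S2∩S3| = 0.
|S1∩S2∩S3| = 0.
|S1 ∪ S2 ∪ S3| = 44 − 2 + 0 = 42.00.

42.00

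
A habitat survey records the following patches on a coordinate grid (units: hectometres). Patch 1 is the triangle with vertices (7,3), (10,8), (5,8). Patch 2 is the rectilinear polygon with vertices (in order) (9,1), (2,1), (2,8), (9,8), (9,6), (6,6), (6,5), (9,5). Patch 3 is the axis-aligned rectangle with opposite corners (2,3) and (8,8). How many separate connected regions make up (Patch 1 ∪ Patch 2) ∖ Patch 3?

1

(Patch 1 ∪ Patch 2) ∖ Patch 3 is a single connected region.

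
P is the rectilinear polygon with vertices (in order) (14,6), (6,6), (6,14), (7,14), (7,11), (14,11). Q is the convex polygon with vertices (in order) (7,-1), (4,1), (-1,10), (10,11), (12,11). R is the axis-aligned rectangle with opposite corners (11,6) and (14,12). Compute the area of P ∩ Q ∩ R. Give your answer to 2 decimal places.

The intersection is the polygon with vertices (12,11), (11,8.6), (11,11).
By the shoelace formula its area is 1.20.

1.20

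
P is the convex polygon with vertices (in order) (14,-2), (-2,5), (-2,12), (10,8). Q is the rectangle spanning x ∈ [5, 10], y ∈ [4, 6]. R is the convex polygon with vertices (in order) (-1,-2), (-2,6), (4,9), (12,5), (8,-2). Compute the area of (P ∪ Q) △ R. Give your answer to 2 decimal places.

89.59

|P ∪ Q| = 108.
|(P ∪ Q) ∩ R| = 64.7045.
|(P ∪ Q) △ R| = 108 + 111 − 129.4089 = 89.59.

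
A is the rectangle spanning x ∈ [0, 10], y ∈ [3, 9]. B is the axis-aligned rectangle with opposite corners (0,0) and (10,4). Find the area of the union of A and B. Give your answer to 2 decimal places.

By inclusion–exclusion:
Individual areas: |A| = 60, |B| = 40.
|A∩B|: x∈[0,10], y∈[3,4] → 10·1 = 10.
|A ∪ B| = 100 − 10 = 90.00.

90.00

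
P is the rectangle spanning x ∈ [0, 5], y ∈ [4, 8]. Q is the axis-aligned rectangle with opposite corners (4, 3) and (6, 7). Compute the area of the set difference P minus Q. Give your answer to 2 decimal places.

17.00

|P∩Q|: x∈[4,5], y∈[4,7] → 1·3 = 3.
|P| = 20.
|P ∖ Q| = |P| − |P∩Q| = 20 − 3 = 17.00.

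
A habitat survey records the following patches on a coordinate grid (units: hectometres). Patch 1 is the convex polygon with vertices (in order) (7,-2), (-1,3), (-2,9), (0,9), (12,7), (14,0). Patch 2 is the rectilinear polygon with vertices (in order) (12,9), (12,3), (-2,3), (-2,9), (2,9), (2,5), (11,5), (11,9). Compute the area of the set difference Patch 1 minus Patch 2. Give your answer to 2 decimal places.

75.25

|Patch 1| = 118, |Patch 1∩Patch 2| = 42.75.
|Patch 1 ∖ Patch 2| = |Patch 1| − |Patch 1∩Patch 2| = 118 − 42.75 = 75.25.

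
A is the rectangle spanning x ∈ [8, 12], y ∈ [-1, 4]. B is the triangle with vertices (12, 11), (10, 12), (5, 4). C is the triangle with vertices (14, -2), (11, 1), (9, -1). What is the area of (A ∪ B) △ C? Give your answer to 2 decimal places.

|A ∪ B| = 30.5.
|(A ∪ B) ∩ C| = 3.5.
|(A ∪ B) △ C| = 30.5 + 6 − 7 = 29.50.

29.50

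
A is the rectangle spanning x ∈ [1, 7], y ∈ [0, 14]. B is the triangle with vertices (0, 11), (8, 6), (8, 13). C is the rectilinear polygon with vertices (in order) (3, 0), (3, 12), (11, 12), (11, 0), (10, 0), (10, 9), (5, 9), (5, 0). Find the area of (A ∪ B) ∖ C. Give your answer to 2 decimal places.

58.00

|A ∪ B| = 91.
|(A ∪ B) ∩ C| = 33.
|(A ∪ B) ∖ C| = 91 − 33 = 58.00.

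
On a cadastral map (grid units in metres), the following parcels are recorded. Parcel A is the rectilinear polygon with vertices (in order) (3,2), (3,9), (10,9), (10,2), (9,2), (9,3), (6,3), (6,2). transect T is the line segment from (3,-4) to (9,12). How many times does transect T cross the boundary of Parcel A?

The segment meets the boundary at (7.875,9), (5.25,2).

2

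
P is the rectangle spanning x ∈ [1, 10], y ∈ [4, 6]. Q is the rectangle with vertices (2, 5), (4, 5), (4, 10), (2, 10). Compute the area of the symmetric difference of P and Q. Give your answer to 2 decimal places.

24.00

|P∩Q|: x∈[2,4], y∈[5,6] → 2·1 = 2.
|P △ Q| = |P| + |Q| − 2·|P∩Q| = 18 + 10 − 4 = 24.00.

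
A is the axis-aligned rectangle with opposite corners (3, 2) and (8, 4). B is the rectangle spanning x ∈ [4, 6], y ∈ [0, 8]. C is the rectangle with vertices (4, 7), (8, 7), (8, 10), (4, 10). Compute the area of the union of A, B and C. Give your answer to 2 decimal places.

32.00

By inclusion–exclusion:
Individual areas: |A| = 10, |B| = 16, |C| = 12.
|A∩B|: x∈[4,6], y∈[2,4] → 2·2 = 4.
|A∩C| = 0 (no overlap).
|B∩C|: x∈[4,6], y∈[7,8] → 2·1 = 2.
|A∩B∩C| = 0.
|A ∪ B ∪ C| = 38 − 6 + 0 = 32.00.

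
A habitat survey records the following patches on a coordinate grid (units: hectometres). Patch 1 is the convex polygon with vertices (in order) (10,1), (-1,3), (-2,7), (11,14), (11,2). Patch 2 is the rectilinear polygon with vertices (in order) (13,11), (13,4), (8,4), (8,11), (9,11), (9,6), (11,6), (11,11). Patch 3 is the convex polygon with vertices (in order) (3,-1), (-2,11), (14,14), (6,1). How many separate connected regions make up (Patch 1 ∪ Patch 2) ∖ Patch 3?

3

(Patch 1 ∪ Patch 2) ∖ Patch 3 splits into 3 disjoint pieces (area 9.1463, area 0.4508, area 31.4226).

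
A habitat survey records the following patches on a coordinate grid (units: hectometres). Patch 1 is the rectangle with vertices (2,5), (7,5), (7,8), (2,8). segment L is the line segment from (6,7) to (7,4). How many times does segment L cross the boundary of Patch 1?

The segment meets the boundary at (6.667,5).

1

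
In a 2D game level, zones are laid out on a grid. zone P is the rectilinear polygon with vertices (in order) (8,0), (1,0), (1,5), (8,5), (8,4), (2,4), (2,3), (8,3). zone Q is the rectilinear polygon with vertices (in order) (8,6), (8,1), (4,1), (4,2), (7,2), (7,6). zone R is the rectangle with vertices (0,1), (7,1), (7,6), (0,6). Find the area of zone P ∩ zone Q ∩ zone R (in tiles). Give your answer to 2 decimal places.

3.00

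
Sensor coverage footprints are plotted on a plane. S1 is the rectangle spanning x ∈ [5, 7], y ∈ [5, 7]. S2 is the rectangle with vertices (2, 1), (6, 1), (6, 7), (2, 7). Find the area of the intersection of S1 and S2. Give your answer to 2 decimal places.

|S1∩S2|: x∈[5,6], y∈[5,7] → 1·2 = 2.

2.00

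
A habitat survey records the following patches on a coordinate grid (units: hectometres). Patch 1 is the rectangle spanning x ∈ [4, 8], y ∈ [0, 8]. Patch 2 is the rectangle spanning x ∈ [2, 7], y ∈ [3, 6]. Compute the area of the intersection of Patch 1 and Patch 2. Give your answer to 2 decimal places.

9.00

|Patch 1∩Patch 2|: x∈[4,7], y∈[3,6] → 3·3 = 9.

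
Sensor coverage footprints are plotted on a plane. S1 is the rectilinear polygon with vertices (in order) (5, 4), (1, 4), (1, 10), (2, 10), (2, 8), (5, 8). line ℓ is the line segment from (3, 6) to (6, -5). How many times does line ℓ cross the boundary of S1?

The segment meets the boundary at (3.545,4).

1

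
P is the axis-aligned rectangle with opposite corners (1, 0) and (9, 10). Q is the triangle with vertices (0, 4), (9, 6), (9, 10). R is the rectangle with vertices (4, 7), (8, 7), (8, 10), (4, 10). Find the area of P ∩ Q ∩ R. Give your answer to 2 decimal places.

4.08

The intersection is the polygon with vertices (8,9.333), (8,7), (4.5,7).
By the shoelace formula its area is 4.08.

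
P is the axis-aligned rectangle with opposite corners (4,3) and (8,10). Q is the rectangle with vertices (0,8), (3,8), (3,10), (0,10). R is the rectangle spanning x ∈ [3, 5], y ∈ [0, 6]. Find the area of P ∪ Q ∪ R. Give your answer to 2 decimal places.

By inclusion–exclusion:
Individual areas: |P| = 28, |Q| = 6, |R| = 12.
|P∩Q| = 0 (no overlap).
|P∩R|: x∈[4,5], y∈[3,6] → 1·3 = 3.
|Q∩R| = 0 (no overlap).
|P∩Q∩R| = 0.
|P ∪ Q ∪ R| = 46 − 3 + 0 = 43.00.

43.00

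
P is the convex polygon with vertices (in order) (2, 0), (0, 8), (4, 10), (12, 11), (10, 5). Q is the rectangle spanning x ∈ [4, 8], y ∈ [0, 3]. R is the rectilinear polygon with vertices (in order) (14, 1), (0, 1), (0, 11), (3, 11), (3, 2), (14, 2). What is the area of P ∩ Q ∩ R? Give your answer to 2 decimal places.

The intersection is the polygon with vertices (4,2), (5.2,2), (4,1.25).
By the shoelace formula its area is 0.45.

0.45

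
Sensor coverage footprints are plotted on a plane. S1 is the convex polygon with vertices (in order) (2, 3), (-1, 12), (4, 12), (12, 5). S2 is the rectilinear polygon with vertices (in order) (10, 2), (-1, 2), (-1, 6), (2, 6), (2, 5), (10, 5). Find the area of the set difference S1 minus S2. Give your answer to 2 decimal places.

|S1| = 65.5, |S1∩S2| = 11.1.
|S1 ∖ S2| = |S1| − |S1∩S2| = 65.5 − 11.1 = 54.40.

54.40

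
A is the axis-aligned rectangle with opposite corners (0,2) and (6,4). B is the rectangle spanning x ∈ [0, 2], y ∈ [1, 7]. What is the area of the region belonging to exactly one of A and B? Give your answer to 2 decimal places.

16.00

|A∩B|: x∈[0,2], y∈[2,4] → 2·2 = 4.
|A △ B| = |A| + |B| − 2·|A∩B| = 12 + 12 − 8 = 16.00.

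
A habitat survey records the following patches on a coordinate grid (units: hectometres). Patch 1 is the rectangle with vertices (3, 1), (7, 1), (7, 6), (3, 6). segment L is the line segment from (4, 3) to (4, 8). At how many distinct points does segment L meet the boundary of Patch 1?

1

The segment meets the boundary at (4,6).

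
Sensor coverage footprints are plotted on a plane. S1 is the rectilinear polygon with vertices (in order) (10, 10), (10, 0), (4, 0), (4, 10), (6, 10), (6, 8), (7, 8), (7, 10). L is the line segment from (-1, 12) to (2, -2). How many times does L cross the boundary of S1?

0

The segment lies entirely outside S1 and never meets its boundary.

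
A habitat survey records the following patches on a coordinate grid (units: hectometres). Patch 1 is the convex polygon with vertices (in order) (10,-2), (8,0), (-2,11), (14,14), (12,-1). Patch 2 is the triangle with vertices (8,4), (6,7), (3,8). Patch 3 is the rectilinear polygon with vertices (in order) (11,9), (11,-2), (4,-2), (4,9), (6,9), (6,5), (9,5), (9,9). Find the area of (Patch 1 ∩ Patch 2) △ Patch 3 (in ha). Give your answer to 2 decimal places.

|Patch 1 ∩ Patch 2| = 3.5.
|(Patch 1 ∩ Patch 2) ∩ Patch 3| = 2.1583.
|(Patch 1 ∩ Patch 2) △ Patch 3| = 3.5 + 65 − 4.3167 = 64.18.

64.18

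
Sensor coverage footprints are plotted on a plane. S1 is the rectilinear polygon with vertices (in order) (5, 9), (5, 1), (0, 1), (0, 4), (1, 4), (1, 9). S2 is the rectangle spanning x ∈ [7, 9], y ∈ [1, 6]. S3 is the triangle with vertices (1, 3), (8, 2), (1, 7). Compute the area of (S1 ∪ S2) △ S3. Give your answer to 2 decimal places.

|S1 ∪ S2| = 45.
|(S1 ∪ S2) ∩ S3| = 11.7143.
|(S1 ∪ S2) △ S3| = 45 + 14 − 23.4286 = 35.57.

35.57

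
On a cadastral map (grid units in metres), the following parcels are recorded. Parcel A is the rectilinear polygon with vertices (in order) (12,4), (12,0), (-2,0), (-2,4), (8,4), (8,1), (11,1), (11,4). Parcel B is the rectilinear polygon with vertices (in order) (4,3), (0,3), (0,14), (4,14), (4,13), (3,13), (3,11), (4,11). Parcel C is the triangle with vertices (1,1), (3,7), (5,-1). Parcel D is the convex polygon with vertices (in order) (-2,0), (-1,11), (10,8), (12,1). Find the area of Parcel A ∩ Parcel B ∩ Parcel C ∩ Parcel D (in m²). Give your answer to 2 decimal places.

2.04

The intersection is the polygon with vertices (2,4), (3.75,4), (4,3), (1.667,3).
By the shoelace formula its area is 2.04.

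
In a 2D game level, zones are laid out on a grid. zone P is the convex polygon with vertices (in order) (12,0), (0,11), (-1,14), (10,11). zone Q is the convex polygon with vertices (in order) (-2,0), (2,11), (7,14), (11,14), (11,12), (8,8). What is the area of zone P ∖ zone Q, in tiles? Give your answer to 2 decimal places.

38.17

|zone P| = 70, |zone P∩zone Q| = 31.8305.
|zone P ∖ zone Q| = |zone P| − |zone P∩zone Q| = 70 − 31.8305 = 38.17.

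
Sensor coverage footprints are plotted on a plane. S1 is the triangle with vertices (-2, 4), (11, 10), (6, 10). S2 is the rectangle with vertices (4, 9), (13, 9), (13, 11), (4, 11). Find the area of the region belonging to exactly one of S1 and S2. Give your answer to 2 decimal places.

23.83

|S1| = 15, |S2| = 18, |S1∩S2| = 4.5833.
|S1 △ S2| = |S1| + |S2| − 2·|S1∩S2| = 15 + 18 − 9.1667 = 23.83.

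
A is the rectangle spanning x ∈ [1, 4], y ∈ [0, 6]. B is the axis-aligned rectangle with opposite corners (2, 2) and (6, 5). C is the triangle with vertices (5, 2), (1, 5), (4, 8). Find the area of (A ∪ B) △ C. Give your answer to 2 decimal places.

|A ∪ B| = 24.
|(A ∪ B) ∩ C| = 7.75.
|(A ∪ B) △ C| = 24 + 10.5 − 15.5 = 19.00.

19.00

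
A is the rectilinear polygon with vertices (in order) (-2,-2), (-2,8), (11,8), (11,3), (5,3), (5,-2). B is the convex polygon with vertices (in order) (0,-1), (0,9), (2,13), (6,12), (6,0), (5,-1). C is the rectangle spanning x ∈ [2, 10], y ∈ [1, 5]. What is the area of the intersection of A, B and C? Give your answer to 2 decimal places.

The intersection is the polygon with vertices (6,3), (5,3), (5,1), (2,1), (2,5), (6,5).
By the shoelace formula its area is 14.00.

14.00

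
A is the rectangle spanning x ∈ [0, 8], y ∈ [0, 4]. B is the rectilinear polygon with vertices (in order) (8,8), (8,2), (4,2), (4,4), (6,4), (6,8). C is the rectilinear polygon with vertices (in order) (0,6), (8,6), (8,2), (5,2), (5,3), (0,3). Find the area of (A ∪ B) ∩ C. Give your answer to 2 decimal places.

15.00

|A ∪ B| = 40.
|(A ∪ B) ∩ C| = 15.00.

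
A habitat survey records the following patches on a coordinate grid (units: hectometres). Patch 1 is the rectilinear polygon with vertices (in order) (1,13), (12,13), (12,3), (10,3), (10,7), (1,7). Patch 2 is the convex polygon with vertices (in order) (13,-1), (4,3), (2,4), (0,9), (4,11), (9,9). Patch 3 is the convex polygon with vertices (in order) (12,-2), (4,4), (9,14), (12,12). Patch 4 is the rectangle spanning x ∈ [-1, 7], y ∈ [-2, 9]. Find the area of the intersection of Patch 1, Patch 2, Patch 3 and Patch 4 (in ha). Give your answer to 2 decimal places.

The intersection is the polygon with vertices (5.5,7), (6.5,9), (7,9), (7,7).
By the shoelace formula its area is 2.00.

2.00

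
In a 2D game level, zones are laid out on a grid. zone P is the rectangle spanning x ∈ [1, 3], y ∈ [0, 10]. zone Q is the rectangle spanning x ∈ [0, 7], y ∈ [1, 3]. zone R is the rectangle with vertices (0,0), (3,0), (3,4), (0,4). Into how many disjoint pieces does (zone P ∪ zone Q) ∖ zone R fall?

(zone P ∪ zone Q) ∖ zone R splits into 2 disjoint pieces (area 12, area 8).

2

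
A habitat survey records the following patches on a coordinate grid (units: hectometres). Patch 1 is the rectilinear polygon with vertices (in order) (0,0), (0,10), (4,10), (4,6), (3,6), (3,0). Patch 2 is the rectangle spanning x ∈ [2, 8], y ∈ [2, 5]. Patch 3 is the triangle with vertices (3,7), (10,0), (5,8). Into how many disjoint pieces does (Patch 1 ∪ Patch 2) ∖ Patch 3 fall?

(Patch 1 ∪ Patch 2) ∖ Patch 3 splits into 2 disjoint pieces (area 43.75, area 1.0125).

2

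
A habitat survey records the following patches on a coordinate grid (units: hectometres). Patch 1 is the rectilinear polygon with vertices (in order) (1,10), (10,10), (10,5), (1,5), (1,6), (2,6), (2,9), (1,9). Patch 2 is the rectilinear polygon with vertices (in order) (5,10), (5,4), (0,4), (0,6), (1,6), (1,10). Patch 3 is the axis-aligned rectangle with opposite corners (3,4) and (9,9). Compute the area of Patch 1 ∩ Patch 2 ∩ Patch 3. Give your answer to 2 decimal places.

8.00

The intersection is the polygon with vertices (5,5), (3,5), (3,9), (5,9).
By the shoelace formula its area is 8.00.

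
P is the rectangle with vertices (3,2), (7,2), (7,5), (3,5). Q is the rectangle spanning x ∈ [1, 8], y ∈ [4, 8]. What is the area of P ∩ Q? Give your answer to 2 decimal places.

4.00

|P∩Q|: x∈[3,7], y∈[4,5] → 4·1 = 4.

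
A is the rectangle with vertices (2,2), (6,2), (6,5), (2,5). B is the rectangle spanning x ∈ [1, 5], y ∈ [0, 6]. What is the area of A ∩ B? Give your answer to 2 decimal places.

|A∩B|: x∈[2,5], y∈[2,5] → 3·3 = 9.

9.00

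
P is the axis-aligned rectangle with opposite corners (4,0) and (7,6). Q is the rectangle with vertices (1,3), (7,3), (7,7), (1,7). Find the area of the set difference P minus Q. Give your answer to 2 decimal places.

|P∩Q|: x∈[4,7], y∈[3,6] → 3·3 = 9.
|P| = 18.
|P ∖ Q| = |P| − |P∩Q| = 18 − 9 = 9.00.

9.00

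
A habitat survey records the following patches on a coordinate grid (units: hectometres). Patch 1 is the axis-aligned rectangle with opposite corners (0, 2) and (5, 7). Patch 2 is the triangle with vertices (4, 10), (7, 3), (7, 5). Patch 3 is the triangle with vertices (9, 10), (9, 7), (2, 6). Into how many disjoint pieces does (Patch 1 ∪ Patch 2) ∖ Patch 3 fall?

3

(Patch 1 ∪ Patch 2) ∖ Patch 3 splits into 3 disjoint pieces (area 23.5179, area 1.9737, area 0.4186).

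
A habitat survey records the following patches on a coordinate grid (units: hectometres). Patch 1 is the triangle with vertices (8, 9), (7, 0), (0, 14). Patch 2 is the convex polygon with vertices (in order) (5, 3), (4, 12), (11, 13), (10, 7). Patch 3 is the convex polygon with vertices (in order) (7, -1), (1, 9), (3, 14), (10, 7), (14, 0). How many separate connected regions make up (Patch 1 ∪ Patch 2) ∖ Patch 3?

(Patch 1 ∪ Patch 2) ∖ Patch 3 splits into 2 disjoint pieces (area 2.75, area 17.9375).

2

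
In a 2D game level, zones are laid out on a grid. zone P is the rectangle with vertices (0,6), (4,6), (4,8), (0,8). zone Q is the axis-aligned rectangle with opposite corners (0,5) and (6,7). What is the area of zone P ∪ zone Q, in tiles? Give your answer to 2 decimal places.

By inclusion–exclusion:
Individual areas: |zone P| = 8, |zone Q| = 12.
|zone P∩zone Q|: x∈[0,4], y∈[6,7] → 4·1 = 4.
|zone P ∪ zone Q| = 20 − 4 = 16.00.

16.00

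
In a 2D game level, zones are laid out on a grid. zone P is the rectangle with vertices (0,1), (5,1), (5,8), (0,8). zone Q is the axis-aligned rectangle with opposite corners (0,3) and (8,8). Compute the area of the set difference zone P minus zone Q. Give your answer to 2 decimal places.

|zone P∩zone Q|: x∈[0,5], y∈[3,8] → 5·5 = 25.
|zone P| = 35.
|zone P ∖ zone Q| = |zone P| − |zone P∩zone Q| = 35 − 25 = 10.00.

10.00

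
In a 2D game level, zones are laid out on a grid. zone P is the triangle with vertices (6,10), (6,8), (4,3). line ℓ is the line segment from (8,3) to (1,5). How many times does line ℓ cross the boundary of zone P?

The segment meets the boundary at (4.302,4.057), (4.41,4.026).

2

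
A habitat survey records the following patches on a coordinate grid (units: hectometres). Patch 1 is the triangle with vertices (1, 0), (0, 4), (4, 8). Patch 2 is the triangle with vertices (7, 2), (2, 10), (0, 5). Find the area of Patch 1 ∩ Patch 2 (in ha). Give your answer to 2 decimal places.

The intersection is the polygon with vertices (3.538,7.538), (3.719,7.25), (2.477,3.938), (0.7,4.7).
By the shoelace formula its area is 4.08.

4.08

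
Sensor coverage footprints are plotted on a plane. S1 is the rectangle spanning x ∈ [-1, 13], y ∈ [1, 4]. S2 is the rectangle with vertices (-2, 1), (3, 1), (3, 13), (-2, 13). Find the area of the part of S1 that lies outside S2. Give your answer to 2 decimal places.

|S1∩S2|: x∈[-1,3], y∈[1,4] → 4·3 = 12.
|S1| = 42.
|S1 ∖ S2| = |S1| − |S1∩S2| = 42 − 12 = 30.00.

30.00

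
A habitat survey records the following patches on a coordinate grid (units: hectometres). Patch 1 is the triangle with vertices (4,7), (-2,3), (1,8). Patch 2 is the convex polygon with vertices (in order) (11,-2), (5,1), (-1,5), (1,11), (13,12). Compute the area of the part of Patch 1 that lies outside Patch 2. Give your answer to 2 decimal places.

|Patch 1| = 9, |Patch 1∩Patch 2| = 7.8571.
|Patch 1 ∖ Patch 2| = |Patch 1| − |Patch 1∩Patch 2| = 9 − 7.8571 = 1.14.

1.14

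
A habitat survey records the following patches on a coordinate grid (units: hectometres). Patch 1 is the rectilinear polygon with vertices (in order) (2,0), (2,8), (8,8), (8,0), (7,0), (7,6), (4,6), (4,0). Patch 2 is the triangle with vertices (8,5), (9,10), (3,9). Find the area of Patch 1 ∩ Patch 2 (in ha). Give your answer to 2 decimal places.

The intersection is the polygon with vertices (8,8), (8,5), (7,5.8), (7,6), (6.75,6), (4.25,8).
By the shoelace formula its area is 5.60.

5.60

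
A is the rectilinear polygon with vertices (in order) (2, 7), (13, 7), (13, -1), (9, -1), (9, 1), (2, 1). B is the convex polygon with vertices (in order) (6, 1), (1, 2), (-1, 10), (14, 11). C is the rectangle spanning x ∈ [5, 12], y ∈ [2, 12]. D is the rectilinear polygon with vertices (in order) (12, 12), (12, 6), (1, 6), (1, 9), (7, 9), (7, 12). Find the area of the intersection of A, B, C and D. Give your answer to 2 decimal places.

5.40

The intersection is the polygon with vertices (5,7), (10.8,7), (10,6), (5,6).
By the shoelace formula its area is 5.40.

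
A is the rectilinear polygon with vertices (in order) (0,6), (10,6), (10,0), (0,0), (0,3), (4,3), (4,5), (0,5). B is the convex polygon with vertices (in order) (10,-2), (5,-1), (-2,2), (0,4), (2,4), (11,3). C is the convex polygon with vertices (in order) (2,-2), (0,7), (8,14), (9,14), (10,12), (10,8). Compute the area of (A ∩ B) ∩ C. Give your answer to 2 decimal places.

11.89

The region (A ∩ B) ∩ C is the polygon with vertices (2.667,0), (1.439,0.526), (0.889,3), (4,3), (4,3.778), (6.408,3.51), (3.6,0).
By the shoelace formula its area is 11.89.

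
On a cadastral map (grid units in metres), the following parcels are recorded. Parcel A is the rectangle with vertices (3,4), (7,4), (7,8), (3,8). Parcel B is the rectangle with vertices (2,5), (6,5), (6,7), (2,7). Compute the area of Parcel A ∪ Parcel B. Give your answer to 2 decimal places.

18.00

By inclusion–exclusion:
Individual areas: |Parcel A| = 16, |Parcel B| = 8.
|Parcel A∩Parcel B|: x∈[3,6], y∈[5,7] → 3·2 = 6.
|Parcel A ∪ Parcel B| = 24 − 6 = 18.00.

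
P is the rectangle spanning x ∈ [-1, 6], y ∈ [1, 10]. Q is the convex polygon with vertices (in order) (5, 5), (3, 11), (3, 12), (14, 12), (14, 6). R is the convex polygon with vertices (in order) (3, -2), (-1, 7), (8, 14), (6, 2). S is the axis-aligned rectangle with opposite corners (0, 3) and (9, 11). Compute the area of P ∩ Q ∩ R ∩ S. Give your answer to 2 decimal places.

9.11

The intersection is the polygon with vertices (5,5), (3.333,10), (6,10), (6,5.111).
By the shoelace formula its area is 9.11.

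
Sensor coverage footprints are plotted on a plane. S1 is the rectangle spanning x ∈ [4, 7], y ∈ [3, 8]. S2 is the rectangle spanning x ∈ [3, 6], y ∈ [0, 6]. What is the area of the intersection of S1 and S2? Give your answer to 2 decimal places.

|S1∩S2|: x∈[4,6], y∈[3,6] → 2·3 = 6.

6.00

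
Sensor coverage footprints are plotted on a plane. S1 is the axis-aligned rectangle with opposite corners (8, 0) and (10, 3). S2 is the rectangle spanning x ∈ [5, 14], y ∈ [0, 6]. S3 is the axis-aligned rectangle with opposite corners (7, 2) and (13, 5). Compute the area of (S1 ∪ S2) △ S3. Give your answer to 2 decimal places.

36.00

|S1 ∪ S2| = 54.
|(S1 ∪ S2) ∩ S3| = 18.
|(S1 ∪ S2) △ S3| = 54 + 18 − 36 = 36.00.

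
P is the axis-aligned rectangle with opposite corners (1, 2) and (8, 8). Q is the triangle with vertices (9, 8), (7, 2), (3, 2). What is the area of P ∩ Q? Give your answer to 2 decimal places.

11.00

The intersection is the polygon with vertices (8,5), (7,2), (3,2), (8,7).
By the shoelace formula its area is 11.00.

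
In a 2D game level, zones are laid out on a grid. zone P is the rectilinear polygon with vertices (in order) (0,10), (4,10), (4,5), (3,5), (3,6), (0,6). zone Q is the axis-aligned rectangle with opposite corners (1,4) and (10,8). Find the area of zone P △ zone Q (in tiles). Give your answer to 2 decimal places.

|zone P| = 17, |zone Q| = 36, |zone P∩zone Q| = 7.
|zone P △ zone Q| = |zone P| + |zone Q| − 2·|zone P∩zone Q| = 17 + 36 − 14 = 39.00.

39.00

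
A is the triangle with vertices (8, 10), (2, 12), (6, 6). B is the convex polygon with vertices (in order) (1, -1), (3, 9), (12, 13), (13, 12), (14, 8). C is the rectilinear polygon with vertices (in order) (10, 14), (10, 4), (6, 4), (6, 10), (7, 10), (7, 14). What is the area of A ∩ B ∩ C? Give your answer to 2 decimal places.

4.17

The intersection is the polygon with vertices (6,6), (6,10), (7,10), (7,10.333), (8,10).
By the shoelace formula its area is 4.17.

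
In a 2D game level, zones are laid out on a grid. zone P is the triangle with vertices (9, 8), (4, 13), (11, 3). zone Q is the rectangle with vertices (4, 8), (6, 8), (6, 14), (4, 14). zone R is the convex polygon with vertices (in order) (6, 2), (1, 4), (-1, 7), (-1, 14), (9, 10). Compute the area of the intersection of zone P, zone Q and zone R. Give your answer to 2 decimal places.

The intersection is the polygon with vertices (6,10.143), (4.972,11.611), (5.667,11.333), (6,11).
By the shoelace formula its area is 0.51.

0.51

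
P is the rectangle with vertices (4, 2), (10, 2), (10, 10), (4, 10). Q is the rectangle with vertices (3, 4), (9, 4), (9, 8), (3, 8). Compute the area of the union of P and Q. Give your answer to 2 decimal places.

By inclusion–exclusion:
Individual areas: |P| = 48, |Q| = 24.
|P∩Q|: x∈[4,9], y∈[4,8] → 5·4 = 20.
|P ∪ Q| = 72 − 20 = 52.00.

52.00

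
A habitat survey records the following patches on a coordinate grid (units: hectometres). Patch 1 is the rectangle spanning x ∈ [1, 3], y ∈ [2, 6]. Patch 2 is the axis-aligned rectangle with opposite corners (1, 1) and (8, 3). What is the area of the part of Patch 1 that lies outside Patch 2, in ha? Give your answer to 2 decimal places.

|Patch 1∩Patch 2|: x∈[1,3], y∈[2,3] → 2·1 = 2.
|Patch 1| = 8.
|Patch 1 ∖ Patch 2| = |Patch 1| − |Patch 1∩Patch 2| = 8 − 2 = 6.00.

6.00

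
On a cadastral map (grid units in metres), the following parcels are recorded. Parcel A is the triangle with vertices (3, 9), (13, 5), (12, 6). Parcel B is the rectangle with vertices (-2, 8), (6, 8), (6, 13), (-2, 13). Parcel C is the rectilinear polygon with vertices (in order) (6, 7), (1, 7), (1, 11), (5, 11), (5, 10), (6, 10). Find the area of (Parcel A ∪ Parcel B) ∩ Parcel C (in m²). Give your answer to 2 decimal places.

The region (Parcel A ∪ Parcel B) ∩ Parcel C is the polygon with vertices (5.5,8), (1,8), (1,11), (5,11), (5,10), (6,10), (6,8), (6,7.8).
By the shoelace formula its area is 14.05.

14.05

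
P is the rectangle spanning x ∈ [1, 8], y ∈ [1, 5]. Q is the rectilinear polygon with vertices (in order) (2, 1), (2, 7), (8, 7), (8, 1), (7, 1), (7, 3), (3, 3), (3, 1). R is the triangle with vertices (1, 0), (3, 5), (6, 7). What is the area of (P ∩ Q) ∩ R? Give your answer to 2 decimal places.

The region (P ∩ Q) ∩ R is the polygon with vertices (3,3), (3,2.8), (2,1.4), (2,2.5), (3,5), (4.571,5), (3.143,3).
By the shoelace formula its area is 3.36.

3.36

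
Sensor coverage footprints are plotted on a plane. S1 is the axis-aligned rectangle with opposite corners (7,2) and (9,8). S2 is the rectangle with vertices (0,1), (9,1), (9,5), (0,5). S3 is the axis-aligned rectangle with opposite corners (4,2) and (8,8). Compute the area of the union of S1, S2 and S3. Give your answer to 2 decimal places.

By inclusion–exclusion:
Individual areas: |S1| = 12, |S2| = 36, |S3| = 24.
|S1∩S2|: x∈[7,9], y∈[2,5] → 2·3 = 6.
|S1∩S3|: x∈[7,8], y∈[2,8] → 1·6 = 6.
|S2∩S3|: x∈[4,8], y∈[2,5] → 4·3 = 12.
|S1∩S2∩S3| = 3.
|S1 ∪ S2 ∪ S3| = 72 − 24 + 3 = 51.00.

51.00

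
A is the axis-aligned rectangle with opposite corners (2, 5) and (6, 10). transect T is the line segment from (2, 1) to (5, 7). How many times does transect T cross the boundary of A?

The segment meets the boundary at (4,5).

1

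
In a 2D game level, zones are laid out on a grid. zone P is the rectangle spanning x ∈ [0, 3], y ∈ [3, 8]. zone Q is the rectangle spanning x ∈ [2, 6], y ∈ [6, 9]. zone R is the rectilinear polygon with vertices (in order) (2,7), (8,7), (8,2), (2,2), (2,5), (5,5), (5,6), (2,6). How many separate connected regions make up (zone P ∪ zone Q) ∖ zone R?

1

(zone P ∪ zone Q) ∖ zone R is a single connected region.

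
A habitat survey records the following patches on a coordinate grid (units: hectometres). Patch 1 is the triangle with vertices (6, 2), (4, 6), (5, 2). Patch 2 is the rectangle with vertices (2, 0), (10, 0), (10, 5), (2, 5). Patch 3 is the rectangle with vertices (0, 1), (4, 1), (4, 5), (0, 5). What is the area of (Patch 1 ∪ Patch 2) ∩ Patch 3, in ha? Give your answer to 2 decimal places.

8.00

The region (Patch 1 ∪ Patch 2) ∩ Patch 3 is the polygon with vertices (2,5), (4,5), (4,1), (2,1).
By the shoelace formula its area is 8.00.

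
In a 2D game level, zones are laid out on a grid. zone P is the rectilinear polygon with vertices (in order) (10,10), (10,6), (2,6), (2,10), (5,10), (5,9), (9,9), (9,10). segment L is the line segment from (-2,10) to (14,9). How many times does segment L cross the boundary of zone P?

4

The segment meets the boundary at (10,9.25), (9,9.312), (5,9.562), (2,9.75).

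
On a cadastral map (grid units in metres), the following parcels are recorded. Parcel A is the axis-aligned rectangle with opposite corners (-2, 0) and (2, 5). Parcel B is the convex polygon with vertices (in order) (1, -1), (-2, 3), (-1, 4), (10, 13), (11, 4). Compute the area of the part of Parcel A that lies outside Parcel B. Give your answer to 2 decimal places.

|Parcel A| = 20, |Parcel A∩Parcel B| = 14.5139.
|Parcel A ∖ Parcel B| = |Parcel A| − |Parcel A∩Parcel B| = 20 − 14.5139 = 5.49.

5.49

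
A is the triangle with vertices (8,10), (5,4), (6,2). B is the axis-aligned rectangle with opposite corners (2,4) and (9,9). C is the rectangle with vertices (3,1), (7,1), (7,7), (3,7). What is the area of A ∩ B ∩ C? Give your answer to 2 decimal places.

3.25

The intersection is the polygon with vertices (6.5,4), (5,4), (6.5,7), (7,7), (7,6).
By the shoelace formula its area is 3.25.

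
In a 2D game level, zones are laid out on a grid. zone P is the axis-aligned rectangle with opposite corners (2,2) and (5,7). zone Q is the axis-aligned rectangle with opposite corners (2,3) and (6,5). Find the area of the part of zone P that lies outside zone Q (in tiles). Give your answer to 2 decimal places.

9.00

|zone P∩zone Q|: x∈[2,5], y∈[3,5] → 3·2 = 6.
|zone P| = 15.
|zone P ∖ zone Q| = |zone P| − |zone P∩zone Q| = 15 − 6 = 9.00.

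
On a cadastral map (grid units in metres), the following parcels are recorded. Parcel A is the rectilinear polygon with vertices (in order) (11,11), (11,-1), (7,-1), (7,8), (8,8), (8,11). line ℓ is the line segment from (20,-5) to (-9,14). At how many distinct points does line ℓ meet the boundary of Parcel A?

The segment meets the boundary at (7,3.517), (11,0.897).

2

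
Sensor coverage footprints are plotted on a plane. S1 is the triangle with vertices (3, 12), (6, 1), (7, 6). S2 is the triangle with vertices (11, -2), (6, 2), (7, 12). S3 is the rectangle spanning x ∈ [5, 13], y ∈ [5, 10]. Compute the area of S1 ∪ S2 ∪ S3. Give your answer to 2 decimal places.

By inclusion–exclusion:
Individual areas: |S1| = 13, |S2| = 27, |S3| = 40.
|S1∩S2| = 1.8486.
|S1∩S3| = 4.9.
|S2∩S3| = 8.6786.
|S1∩S2∩S3| = 0.7848.
|S1 ∪ S2 ∪ S3| = 80 − 15.4271 + 0.7848 = 65.36.

65.36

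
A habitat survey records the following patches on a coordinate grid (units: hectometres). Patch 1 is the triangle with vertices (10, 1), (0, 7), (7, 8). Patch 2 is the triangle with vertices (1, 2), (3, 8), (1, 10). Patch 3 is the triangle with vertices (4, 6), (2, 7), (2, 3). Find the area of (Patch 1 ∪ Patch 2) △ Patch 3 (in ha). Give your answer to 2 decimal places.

31.62

|Patch 1 ∪ Patch 2| = 32.0603.
|(Patch 1 ∪ Patch 2) ∩ Patch 3| = 2.2222.
|(Patch 1 ∪ Patch 2) △ Patch 3| = 32.0603 + 4 − 4.4444 = 31.62.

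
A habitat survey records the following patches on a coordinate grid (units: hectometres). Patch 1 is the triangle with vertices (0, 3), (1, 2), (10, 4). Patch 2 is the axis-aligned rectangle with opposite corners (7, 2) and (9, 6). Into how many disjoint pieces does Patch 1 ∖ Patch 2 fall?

2

Patch 1 ∖ Patch 2 splits into 2 disjoint pieces (area 4.95, area 0.0611).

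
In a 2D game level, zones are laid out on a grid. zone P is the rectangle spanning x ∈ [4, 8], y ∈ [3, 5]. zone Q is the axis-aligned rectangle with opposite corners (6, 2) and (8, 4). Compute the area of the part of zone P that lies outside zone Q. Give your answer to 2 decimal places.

|zone P∩zone Q|: x∈[6,8], y∈[3,4] → 2·1 = 2.
|zone P| = 8.
|zone P ∖ zone Q| = |zone P| − |zone P∩zone Q| = 8 − 2 = 6.00.

6.00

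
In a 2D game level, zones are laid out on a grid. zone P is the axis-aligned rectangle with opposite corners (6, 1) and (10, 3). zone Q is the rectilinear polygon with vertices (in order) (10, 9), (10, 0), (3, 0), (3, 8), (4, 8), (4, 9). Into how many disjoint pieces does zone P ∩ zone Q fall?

zone P ∩ zone Q is a single connected region.

1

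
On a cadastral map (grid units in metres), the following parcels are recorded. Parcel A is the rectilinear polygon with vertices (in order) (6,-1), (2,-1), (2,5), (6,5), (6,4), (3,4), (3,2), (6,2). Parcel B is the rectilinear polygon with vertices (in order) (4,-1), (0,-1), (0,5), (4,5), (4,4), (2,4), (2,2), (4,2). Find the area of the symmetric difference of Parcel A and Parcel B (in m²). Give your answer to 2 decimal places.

22.00

|Parcel A| = 18, |Parcel B| = 20, |Parcel A∩Parcel B| = 8.
|Parcel A △ Parcel B| = |Parcel A| + |Parcel B| − 2·|Parcel A∩Parcel B| = 18 + 20 − 16 = 22.00.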